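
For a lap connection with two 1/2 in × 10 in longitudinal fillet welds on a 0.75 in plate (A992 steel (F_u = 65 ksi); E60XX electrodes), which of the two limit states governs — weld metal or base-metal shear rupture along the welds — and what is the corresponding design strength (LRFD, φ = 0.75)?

φR_n ≈ 191 kip (weld metal governs)

E60XX → F_EXX = 60 ksi.
t_e = 0.707 × 0.5 = 0.3535 in; L = 20 in.
Weld metal: φR_n = 0.75 × 0.6 × 60 × 0.3535 × 20 = 190.9 kip.
Base metal (shear rupture): φR_n = 0.75 × 0.6 × 65 × 0.75 × 20 = 438.8 kip.
Governing: weld metal.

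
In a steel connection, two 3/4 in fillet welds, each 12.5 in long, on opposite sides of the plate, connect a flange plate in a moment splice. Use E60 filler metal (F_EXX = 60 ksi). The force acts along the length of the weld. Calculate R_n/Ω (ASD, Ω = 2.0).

R_n/Ω ≈ 239 kip

Effective throat t_e = 0.707 × 0.75 = 0.5302 in.
Total length L = 25 in; A_we = 0.5302 × 25 = 13.26 in².
F_nw = 0.6 F_EXX = 0.6 × 60 = 36 ksi.
R_n = 36 × 13.26 = 477.2 kip; R_n/Ω = 477.2/2.0 = 238.6 kip.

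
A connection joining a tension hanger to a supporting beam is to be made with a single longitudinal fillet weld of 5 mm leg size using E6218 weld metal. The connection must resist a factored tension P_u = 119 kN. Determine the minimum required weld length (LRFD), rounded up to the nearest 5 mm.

E62XX → F_EXX = 620 MPa.
Throat t_e = 0.707 × 5 = 3.535 mm.
φr_n = 0.75 × 0.6 × 620 × 3.535 × 10⁻³ = 0.9863 kN/mm.
L_req = P_u / φr_n = 119 / 0.9863 = 120.7 mm total.
Round up → use L = 125 mm.

L = 125 mm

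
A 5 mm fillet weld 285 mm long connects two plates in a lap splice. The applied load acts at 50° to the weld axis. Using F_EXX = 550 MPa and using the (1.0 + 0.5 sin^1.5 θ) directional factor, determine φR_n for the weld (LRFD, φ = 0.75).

φR_n ≈ 333 kN

t_e = 0.707 × 5 = 3.535 mm; A_we = 3.535 × 285 = 1007 mm².
Directional factor: 1.0 + 0.5 sin^1.5(50°) = 1.335.
F_nw = 0.6 × 550 × 1.335 = 440.6 MPa.
φR_n = 0.75 × 440.6 × 1007 × 10⁻³ = 332.9 kN.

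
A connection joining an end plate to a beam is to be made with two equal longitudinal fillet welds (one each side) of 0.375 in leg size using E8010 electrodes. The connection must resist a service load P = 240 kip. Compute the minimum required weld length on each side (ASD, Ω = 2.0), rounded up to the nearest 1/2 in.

L = 19 in on each side

E80XX → F_EXX = 80 ksi.
Throat t_e = 0.707 × 0.375 = 0.2651 in.
r_n/Ω = (0.6 × 80 × 0.2651) / 2.0 = 6.363 kip/in.
L_req = P / (r_n/Ω) = 240 / 6.363 = 37.72 in total.
Per side: 37.72 / 2 = 18.86 in.
Round up → use L = 19 in on each side.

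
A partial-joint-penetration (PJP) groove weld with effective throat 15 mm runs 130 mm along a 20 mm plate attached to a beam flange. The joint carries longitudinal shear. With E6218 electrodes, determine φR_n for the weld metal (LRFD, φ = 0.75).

E62XX → F_EXX = 620 MPa.
Effective throat (given) t_e = 15 mm.
A_we = 15 × 130 = 1950 mm².
F_nw = 0.6 F_EXX = 372 MPa.
φR_n = 0.75 × 372 × 1950 × 10⁻³ = 544 kN.

φR_n ≈ 544 kN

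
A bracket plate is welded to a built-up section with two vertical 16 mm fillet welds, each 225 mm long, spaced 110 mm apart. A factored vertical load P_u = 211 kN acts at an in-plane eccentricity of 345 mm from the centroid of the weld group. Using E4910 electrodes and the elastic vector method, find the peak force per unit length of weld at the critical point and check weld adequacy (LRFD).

E49XX → F_EXX = 490 MPa.
Total weld length L_w = 450 mm. Treat welds as unit-width lines.
Polar moment about centroid: J = 2[d³/12 + d(b/2)²] = 2[225³/12 + 225×55²] = 3260000 mm³.
Direct shear f_v = P/L_w = 211×10³ / 450 = 468.9 N/mm (vertical).
Torsion M = P·e = 211×10³ × 345 = 72795000 N·mm.
Critical point at (x, y) = (55, 112.5) from centroid. f_tx = M·y/J = 2512 N/mm; f_ty = M·x/J = 1228 N/mm.
Resultant f_max = √[f_tx² + (f_v + f_ty)²] = √[2512² + (468.9 + 1228)²] = 3032 N/mm.
Capacity per unit length: φr_n = 0.75 × 0.6 × 490 × (0.707 × 16) = 2494 N/mm.
3032 > 2494 → NOT adequate.

f_max ≈ 3030 N/mm; NOT adequate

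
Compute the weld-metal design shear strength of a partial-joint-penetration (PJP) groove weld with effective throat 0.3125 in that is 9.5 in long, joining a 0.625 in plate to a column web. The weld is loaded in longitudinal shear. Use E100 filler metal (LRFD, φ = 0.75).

E100XX → F_EXX = 100 ksi.
Effective throat (given) t_e = 0.3125 in.
A_we = 0.3125 × 9.5 = 2.969 in².
F_nw = 0.6 F_EXX = 60 ksi.
φR_n = 0.75 × 60 × 2.969 = 133.6 kip.

φR_n ≈ 134 kip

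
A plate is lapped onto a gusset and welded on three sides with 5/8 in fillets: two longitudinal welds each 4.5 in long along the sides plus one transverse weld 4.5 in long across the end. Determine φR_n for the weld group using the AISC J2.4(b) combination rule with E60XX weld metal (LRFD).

E60XX → F_EXX = 60 ksi.
t_e = 0.707 × 0.625 = 0.4419 in.
R_nwl = 0.6 × 60 × 0.4419 × 9 = 143.2 kip (longitudinal, 2 welds).
R_nwt = 0.6 × 60 × 0.4419 × 4.5 = 71.58 kip (transverse, base value).
(i) R_nwl + R_nwt = 214.8 kip; (ii) 0.85 R_nwl + 1.5 R_nwt = 229.1 kip.
R_n = max = 229.1 kip [governs: (ii)]; φR_n = 171.8 kip.

φR_n ≈ 172 kip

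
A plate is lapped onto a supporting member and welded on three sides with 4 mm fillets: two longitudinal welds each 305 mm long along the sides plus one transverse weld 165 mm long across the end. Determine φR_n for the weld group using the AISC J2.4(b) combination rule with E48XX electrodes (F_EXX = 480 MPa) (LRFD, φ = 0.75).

φR_n ≈ 473 kN

t_e = 0.707 × 4 = 2.828 mm.
R_nwl = 0.6 × 480 × 2.828 × 610 × 10⁻³ = 496.8 kN (longitudinal, 2 welds).
R_nwt = 0.6 × 480 × 2.828 × 165 × 10⁻³ = 134.4 kN (transverse, base value).
(i) R_nwl + R_nwt = 631.2 kN; (ii) 0.85 R_nwl + 1.5 R_nwt = 623.9 kN.
R_n = max = 631.2 kN [governs: (i)]; φR_n = 473.4 kN.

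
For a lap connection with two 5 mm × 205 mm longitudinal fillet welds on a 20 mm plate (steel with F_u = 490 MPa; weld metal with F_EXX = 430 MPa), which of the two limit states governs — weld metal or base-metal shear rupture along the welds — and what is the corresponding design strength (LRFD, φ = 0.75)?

t_e = 0.707 × 5 = 3.535 mm; L = 410 mm.
Weld metal: φR_n = 0.75 × 0.6 × 430 × 3.535 × 410 × 10⁻³ = 280.4 kN.
Base metal (shear rupture): φR_n = 0.75 × 0.6 × 490 × 20 × 410 × 10⁻³ = 1808 kN.
Governing: weld metal.

φR_n ≈ 280 kN (weld metal governs)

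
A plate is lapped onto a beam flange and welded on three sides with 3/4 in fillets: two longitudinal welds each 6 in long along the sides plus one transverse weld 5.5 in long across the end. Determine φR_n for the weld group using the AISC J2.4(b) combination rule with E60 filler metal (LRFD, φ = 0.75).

E60XX → F_EXX = 60 ksi.
t_e = 0.707 × 0.75 = 0.5302 in.
R_nwl = 0.6 × 60 × 0.5302 × 12 = 229.1 kip (longitudinal, 2 welds).
R_nwt = 0.6 × 60 × 0.5302 × 5.5 = 105 kip (transverse, base value).
(i) R_nwl + R_nwt = 334.1 kip; (ii) 0.85 R_nwl + 1.5 R_nwt = 352.2 kip.
R_n = max = 352.2 kip [governs: (ii)]; φR_n = 264.1 kip.

φR_n ≈ 264 kip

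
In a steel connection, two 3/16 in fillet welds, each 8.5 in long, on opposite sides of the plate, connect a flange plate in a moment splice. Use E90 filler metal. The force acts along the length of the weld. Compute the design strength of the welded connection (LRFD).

E90XX → F_EXX = 90 ksi.
Effective throat t_e = 0.707 × 0.1875 = 0.1326 in.
Total length L = 17 in; A_we = 0.1326 × 17 = 2.254 in².
F_nw = 0.6 F_EXX = 0.6 × 90 = 54 ksi.
φR_n = 0.75 × 54 × 2.254 = 91.27 kip.

φR_n ≈ 91.3 kip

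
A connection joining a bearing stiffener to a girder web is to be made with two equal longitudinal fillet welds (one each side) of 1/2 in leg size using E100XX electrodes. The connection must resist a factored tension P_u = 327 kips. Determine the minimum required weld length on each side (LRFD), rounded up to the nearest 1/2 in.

E100XX → F_EXX = 100 ksi.
Throat t_e = 0.707 × 0.5 = 0.3535 in.
φr_n = 0.75 × 0.6 × 100 × 0.3535 = 15.91 kips/in.
L_req = P_u / φr_n = 327 / 15.91 = 20.56 in total.
Per side: 20.56 / 2 = 10.28 in.
Round up → use L = 10.5 in on each side.

L = 10.5 in on each side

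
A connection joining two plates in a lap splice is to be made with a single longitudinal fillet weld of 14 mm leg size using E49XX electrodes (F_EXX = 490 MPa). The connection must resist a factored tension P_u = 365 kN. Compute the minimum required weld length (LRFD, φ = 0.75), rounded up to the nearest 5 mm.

Throat t_e = 0.707 × 14 = 9.898 mm.
φr_n = 0.75 × 0.6 × 490 × 9.898 × 10⁻³ = 2.183 kN/mm.
L_req = P_u / φr_n = 365 / 2.183 = 167.2 mm total.
Round up → use L = 170 mm.

L = 170 mm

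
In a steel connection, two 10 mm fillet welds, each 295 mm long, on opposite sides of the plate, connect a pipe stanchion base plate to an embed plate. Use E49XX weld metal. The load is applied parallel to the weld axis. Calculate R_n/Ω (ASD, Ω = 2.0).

E49XX → F_EXX = 490 MPa.
Effective throat t_e = 0.707 × 10 = 7.07 mm.
Total length L = 590 mm; A_we = 7.07 × 590 = 4171 mm².
F_nw = 0.6 F_EXX = 0.6 × 490 = 294 MPa.
R_n = 294 × 4171 × 10⁻³ = 1226 kN; R_n/Ω = 1226/2.0 = 613.2 kN.

R_n/Ω ≈ 613 kN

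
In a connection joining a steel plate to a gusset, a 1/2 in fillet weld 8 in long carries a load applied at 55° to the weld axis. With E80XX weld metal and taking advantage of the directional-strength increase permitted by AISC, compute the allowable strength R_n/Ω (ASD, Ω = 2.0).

R_n/Ω ≈ 93 kip

E80XX → F_EXX = 80 ksi.
t_e = 0.707 × 0.5 = 0.3535 in; A_we = 0.3535 × 8 = 2.828 in².
Directional factor: 1.0 + 0.5 sin^1.5(55°) = 1.371.
F_nw = 0.6 × 80 × 1.371 = 65.79 ksi.
R_n/Ω = (65.79 × 2.828) / 2.0 = 93.03 kip.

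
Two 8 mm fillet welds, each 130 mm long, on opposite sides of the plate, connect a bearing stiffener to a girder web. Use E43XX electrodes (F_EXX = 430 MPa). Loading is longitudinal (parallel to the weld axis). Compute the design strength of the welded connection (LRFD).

φR_n ≈ 285 kN

Effective throat t_e = 0.707 × 8 = 5.656 mm.
Total length L = 260 mm; A_we = 5.656 × 260 = 1471 mm².
F_nw = 0.6 F_EXX = 0.6 × 430 = 258 MPa.
φR_n = 0.75 × 258 × 1471 × 10⁻³ = 284.6 kN.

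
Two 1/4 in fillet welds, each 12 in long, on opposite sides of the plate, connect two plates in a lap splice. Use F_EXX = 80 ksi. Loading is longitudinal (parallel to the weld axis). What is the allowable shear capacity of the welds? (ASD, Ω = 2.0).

Effective throat t_e = 0.707 × 0.25 = 0.1767 in.
Total length L = 24 in; A_we = 0.1767 × 24 = 4.242 in².
F_nw = 0.6 F_EXX = 0.6 × 80 = 48 ksi.
R_n = 48 × 4.242 = 203.6 kip; R_n/Ω = 203.6/2.0 = 101.8 kip.

R_n/Ω ≈ 102 kip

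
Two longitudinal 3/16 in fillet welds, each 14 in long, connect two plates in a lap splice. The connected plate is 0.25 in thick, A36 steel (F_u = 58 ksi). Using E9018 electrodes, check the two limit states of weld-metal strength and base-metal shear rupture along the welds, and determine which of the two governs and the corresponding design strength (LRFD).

φR_n ≈ 150 kips (weld metal governs)

E90XX → F_EXX = 90 ksi.
t_e = 0.707 × 0.1875 = 0.1326 in; L = 28 in.
Weld metal: φR_n = 0.75 × 0.6 × 90 × 0.1326 × 28 = 150.3 kips.
Base metal (shear rupture): φR_n = 0.75 × 0.6 × 58 × 0.25 × 28 = 182.7 kips.
Governing: weld metal.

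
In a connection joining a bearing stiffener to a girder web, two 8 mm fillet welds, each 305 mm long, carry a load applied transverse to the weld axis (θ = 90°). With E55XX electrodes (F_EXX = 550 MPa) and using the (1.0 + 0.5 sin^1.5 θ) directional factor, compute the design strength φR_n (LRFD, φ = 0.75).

t_e = 0.707 × 8 = 5.656 mm; A_we = 5.656 × 610 = 3450 mm².
Directional factor: 1.0 + 0.5 sin^1.5(90°) = 1.5.
F_nw = 0.6 × 550 × 1.5 = 495 MPa.
φR_n = 0.75 × 495 × 3450 × 10⁻³ = 1281 kN.

φR_n ≈ 1280 kN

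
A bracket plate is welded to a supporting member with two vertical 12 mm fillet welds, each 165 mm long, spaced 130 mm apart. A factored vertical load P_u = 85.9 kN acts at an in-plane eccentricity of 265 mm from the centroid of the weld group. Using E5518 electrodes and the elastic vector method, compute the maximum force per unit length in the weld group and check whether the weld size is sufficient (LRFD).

E55XX → F_EXX = 550 MPa.
Total weld length L_w = 330 mm. Treat welds as unit-width lines.
Polar moment about centroid: J = 2[d³/12 + d(b/2)²] = 2[165³/12 + 165×65²] = 2143000 mm³.
Direct shear f_v = P/L_w = 85.9×10³ / 330 = 260.3 N/mm (vertical).
Torsion M = P·e = 85.9×10³ × 265 = 22764000 N·mm.
Critical point at (x, y) = (65, 82.5) from centroid. f_tx = M·y/J = 876.4 N/mm; f_ty = M·x/J = 690.5 N/mm.
Resultant f_max = √[f_tx² + (f_v + f_ty)²] = √[876.4² + (260.3 + 690.5)²] = 1293 N/mm.
Capacity per unit length: φr_n = 0.75 × 0.6 × 550 × (0.707 × 12) = 2100 N/mm.
1293 ≤ 2100 → adequate.

f_max ≈ 1290 N/mm; adequate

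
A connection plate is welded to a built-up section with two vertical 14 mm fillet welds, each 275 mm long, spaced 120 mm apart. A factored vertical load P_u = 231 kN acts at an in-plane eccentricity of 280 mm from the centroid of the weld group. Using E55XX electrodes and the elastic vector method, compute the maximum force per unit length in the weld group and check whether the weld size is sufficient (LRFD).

f_max ≈ 1990 N/mm; adequate

E55XX → F_EXX = 550 MPa.
Total weld length L_w = 550 mm. Treat welds as unit-width lines.
Polar moment about centroid: J = 2[d³/12 + d(b/2)²] = 2[275³/12 + 275×60²] = 5446000 mm³.
Direct shear f_v = P/L_w = 231×10³ / 550 = 420 N/mm (vertical).
Torsion M = P·e = 231×10³ × 280 = 64680000 N·mm.
Critical point at (x, y) = (60, 137.5) from centroid. f_tx = M·y/J = 1633 N/mm; f_ty = M·x/J = 712.6 N/mm.
Resultant f_max = √[f_tx² + (f_v + f_ty)²] = √[1633² + (420 + 712.6)²] = 1987 N/mm.
Capacity per unit length: φr_n = 0.75 × 0.6 × 550 × (0.707 × 14) = 2450 N/mm.
1987 ≤ 2450 → adequate.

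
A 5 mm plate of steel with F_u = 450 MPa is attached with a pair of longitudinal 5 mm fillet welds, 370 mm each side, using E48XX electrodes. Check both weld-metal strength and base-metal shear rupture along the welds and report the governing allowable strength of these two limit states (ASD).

E48XX → F_EXX = 480 MPa.
t_e = 0.707 × 5 = 3.535 mm; L = 740 mm.
Weld metal: R_n/Ω = (1/2.0) × 0.6 × 480 × 3.535 × 740 × 10⁻³ = 376.7 kN.
Base metal (shear rupture): R_n/Ω = (1/2.0) × 0.6 × 450 × 5 × 740 × 10⁻³ = 499.5 kN.
Governing: weld metal.

R_n/Ω ≈ 377 kN (weld metal governs)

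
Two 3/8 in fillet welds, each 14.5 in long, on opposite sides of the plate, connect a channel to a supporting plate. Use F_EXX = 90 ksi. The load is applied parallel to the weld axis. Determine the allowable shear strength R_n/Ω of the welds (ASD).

R_n/Ω ≈ 208 kips

Effective throat t_e = 0.707 × 0.375 = 0.2651 in.
Total length L = 29 in; A_we = 0.2651 × 29 = 7.689 in².
F_nw = 0.6 F_EXX = 0.6 × 90 = 54 ksi.
R_n = 54 × 7.689 = 415.2 kips; R_n/Ω = 415.2/2.0 = 207.6 kips.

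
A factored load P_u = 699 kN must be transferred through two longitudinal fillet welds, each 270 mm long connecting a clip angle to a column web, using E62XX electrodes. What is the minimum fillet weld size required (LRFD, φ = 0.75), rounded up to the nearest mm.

w = 7 mm

E62XX → F_EXX = 620 MPa.
Total weld length L = 540 mm.
Required throat t_e = P_u / (φ × 0.6 F_EXX × L) = 699 / (0.75 × 0.6 × 620 × 540 × 10⁻³) = 4.64 mm.
Required leg w = t_e / 0.707 = 6.562 mm → use 7 mm.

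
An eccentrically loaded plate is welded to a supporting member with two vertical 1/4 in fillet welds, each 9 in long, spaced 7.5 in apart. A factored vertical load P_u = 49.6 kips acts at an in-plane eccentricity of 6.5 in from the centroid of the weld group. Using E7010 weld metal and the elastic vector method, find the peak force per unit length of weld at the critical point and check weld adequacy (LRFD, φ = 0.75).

E70XX → F_EXX = 70 ksi.
Total weld length L_w = 18 in. Treat welds as unit-width lines.
Polar moment about centroid: J = 2[d³/12 + d(b/2)²] = 2[9³/12 + 9×3.75²] = 374.6 in³.
Direct shear f_v = P/L_w = 49.6 / 18 = 2.756 kip/in (vertical).
Torsion M = P·e = 49.6 × 6.5 = 322.4 kip·in.
Critical point at (x, y) = (3.75, 4.5) from centroid. f_tx = M·y/J = 3.873 kip/in; f_ty = M·x/J = 3.227 kip/in.
Resultant f_max = √[f_tx² + (f_v + f_ty)²] = √[3.873² + (2.756 + 3.227)²] = 7.127 kip/in.
Capacity per unit length: φr_n = 0.75 × 0.6 × 70 × (0.707 × 0.25) = 5.568 kip/in.
7.127 > 5.568 → NOT adequate.

f_max ≈ 7.13 kip/in; NOT adequate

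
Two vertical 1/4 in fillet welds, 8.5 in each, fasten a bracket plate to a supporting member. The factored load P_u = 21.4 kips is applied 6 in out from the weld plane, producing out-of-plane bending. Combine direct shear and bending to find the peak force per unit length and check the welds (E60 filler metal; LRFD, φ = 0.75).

E60XX → F_EXX = 60 ksi.
L_w = 2 × 8.5 = 17 in; section modulus (unit throat) S = 2 × L²/6 = 24.08 in².
Direct shear f_v = P/L_w = 21.4/17 = 1.259 kip/in.
Moment M = P × e = 21.4 × 6 = 128.4 kip·in; bending f_b = M/S = 5.331 kip/in.
f_max = √(f_v² + f_b²) = √(1.259² + 5.331²) = 5.478 kip/in.
φr_n = 0.75 × 0.6 × 60 × (0.707 × 0.25) = 4.772 kip/in → NOT adequate.

f_max ≈ 5.48 kip/in; NOT adequate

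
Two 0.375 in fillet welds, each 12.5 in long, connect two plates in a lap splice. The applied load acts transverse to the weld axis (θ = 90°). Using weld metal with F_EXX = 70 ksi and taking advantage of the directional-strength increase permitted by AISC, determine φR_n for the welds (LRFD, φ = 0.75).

t_e = 0.707 × 0.375 = 0.2651 in; A_we = 0.2651 × 25 = 6.628 in².
Directional factor: 1.0 + 0.5 sin^1.5(90°) = 1.5.
F_nw = 0.6 × 70 × 1.5 = 63 ksi.
φR_n = 0.75 × 63 × 6.628 = 313.2 kips.

φR_n ≈ 313 kips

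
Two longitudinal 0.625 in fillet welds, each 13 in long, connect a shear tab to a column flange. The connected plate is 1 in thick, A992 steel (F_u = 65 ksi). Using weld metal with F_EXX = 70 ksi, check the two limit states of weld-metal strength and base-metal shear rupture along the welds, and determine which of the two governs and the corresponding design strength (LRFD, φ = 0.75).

φR_n ≈ 362 kip (weld metal governs)

t_e = 0.707 × 0.625 = 0.4419 in; L = 26 in.
Weld metal: φR_n = 0.75 × 0.6 × 70 × 0.4419 × 26 = 361.9 kip.
Base metal (shear rupture): φR_n = 0.75 × 0.6 × 65 × 1 × 26 = 760.5 kip.
Governing: weld metal.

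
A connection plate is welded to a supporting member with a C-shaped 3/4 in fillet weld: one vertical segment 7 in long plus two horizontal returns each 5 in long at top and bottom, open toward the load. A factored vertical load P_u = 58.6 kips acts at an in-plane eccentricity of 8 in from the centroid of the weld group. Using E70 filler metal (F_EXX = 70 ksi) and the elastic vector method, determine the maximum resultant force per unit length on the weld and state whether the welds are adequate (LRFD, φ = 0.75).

f_max ≈ 14.4 kip/in; adequate

Total weld length L_w = 17 in. Treat welds as unit-width lines.
Centroid: x̄ = 2×5×2.5 / 17 = 1.471 in from the vertical weld.
Polar moment about centroid: J = I_x + I_y = [7³/12 + 2×5×3.5²] + [7×1.471² + 2(5³/12 + 5×1.029²)] = 197.7 in³.
Direct shear f_v = P/L_w = 58.6 / 17 = 3.447 kip/in (vertical).
Torsion M = P·e = 58.6 × 8 = 468.8 kip·in.
Critical point at (x, y) = (3.529, 3.5) from centroid. f_tx = M·y/J = 8.301 kip/in; f_ty = M·x/J = 8.371 kip/in.
Resultant f_max = √[f_tx² + (f_v + f_ty)²] = √[8.301² + (3.447 + 8.371)²] = 14.44 kip/in.
Capacity per unit length: φr_n = 0.75 × 0.6 × 70 × (0.707 × 0.75) = 16.7 kip/in.
14.44 ≤ 16.7 → adequate.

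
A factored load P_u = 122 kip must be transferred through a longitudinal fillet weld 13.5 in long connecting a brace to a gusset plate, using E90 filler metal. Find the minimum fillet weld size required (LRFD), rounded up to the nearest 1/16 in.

w = 3/8 in

E90XX → F_EXX = 90 ksi.
Total weld length L = 13.5 in.
Required throat t_e = P_u / (φ × 0.6 F_EXX × L) = 122 / (0.75 × 0.6 × 90 × 13.5) = 0.2231 in.
Required leg w = t_e / 0.707 = 0.3156 in → use 3/8 in.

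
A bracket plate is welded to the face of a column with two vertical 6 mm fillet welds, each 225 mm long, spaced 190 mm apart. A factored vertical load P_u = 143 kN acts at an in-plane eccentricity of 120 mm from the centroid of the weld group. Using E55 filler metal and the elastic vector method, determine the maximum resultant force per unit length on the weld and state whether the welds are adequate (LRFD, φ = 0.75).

E55XX → F_EXX = 550 MPa.
Total weld length L_w = 450 mm. Treat welds as unit-width lines.
Polar moment about centroid: J = 2[d³/12 + d(b/2)²] = 2[225³/12 + 225×95²] = 5960000 mm³.
Direct shear f_v = P/L_w = 143×10³ / 450 = 317.8 N/mm (vertical).
Torsion M = P·e = 143×10³ × 120 = 17160000 N·mm.
Critical point at (x, y) = (95, 112.5) from centroid. f_tx = M·y/J = 323.9 N/mm; f_ty = M·x/J = 273.5 N/mm.
Resultant f_max = √[f_tx² + (f_v + f_ty)²] = √[323.9² + (317.8 + 273.5)²] = 674.2 N/mm.
Capacity per unit length: φr_n = 0.75 × 0.6 × 550 × (0.707 × 6) = 1050 N/mm.
674.2 ≤ 1050 → adequate.

f_max ≈ 674 N/mm; adequate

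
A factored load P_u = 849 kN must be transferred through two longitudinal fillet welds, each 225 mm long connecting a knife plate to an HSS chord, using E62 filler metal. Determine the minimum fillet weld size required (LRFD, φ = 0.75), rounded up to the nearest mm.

E62XX → F_EXX = 620 MPa.
Total weld length L = 450 mm.
Required throat t_e = P_u / (φ × 0.6 F_EXX × L) = 849 / (0.75 × 0.6 × 620 × 450 × 10⁻³) = 6.762 mm.
Required leg w = t_e / 0.707 = 9.565 mm → use 10 mm.

w = 10 mm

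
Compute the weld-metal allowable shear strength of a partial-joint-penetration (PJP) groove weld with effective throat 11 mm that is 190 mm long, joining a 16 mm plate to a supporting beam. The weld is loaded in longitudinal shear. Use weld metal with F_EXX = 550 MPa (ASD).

R_n/Ω ≈ 345 kN

Effective throat (given) t_e = 11 mm.
A_we = 11 × 190 = 2090 mm².
F_nw = 0.6 F_EXX = 330 MPa.
R_n/Ω = (330 × 2090) / 2.0 × 10⁻³ = 344.9 kN.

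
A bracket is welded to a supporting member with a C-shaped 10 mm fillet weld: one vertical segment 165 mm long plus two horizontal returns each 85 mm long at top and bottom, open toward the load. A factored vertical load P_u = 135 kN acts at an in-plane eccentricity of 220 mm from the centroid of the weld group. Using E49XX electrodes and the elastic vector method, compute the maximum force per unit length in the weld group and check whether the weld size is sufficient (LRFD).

f_max ≈ 2000 N/mm; NOT adequate

E49XX → F_EXX = 490 MPa.
Total weld length L_w = 335 mm. Treat welds as unit-width lines.
Centroid: x̄ = 2×85×42.5 / 335 = 21.57 mm from the vertical weld.
Polar moment about centroid: J = I_x + I_y = [165³/12 + 2×85×82.5²] + [165×21.57² + 2(85³/12 + 85×20.93²)] = 1785000 mm³.
Direct shear f_v = P/L_w = 135×10³ / 335 = 403 N/mm (vertical).
Torsion M = P·e = 135×10³ × 220 = 29700000 N·mm.
Critical point at (x, y) = (63.43, 82.5) from centroid. f_tx = M·y/J = 1373 N/mm; f_ty = M·x/J = 1055 N/mm.
Resultant f_max = √[f_tx² + (f_v + f_ty)²] = √[1373² + (403 + 1055)²] = 2003 N/mm.
Capacity per unit length: φr_n = 0.75 × 0.6 × 490 × (0.707 × 10) = 1559 N/mm.
2003 > 1559 → NOT adequate.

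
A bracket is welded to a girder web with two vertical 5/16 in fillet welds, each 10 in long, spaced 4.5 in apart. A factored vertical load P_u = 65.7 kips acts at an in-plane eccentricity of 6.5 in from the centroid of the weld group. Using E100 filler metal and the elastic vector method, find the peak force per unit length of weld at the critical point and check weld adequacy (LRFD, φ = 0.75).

f_max ≈ 10.5 kip/in; NOT adequate

E100XX → F_EXX = 100 ksi.
Total weld length L_w = 20 in. Treat welds as unit-width lines.
Polar moment about centroid: J = 2[d³/12 + d(b/2)²] = 2[10³/12 + 10×2.25²] = 267.9 in³.
Direct shear f_v = P/L_w = 65.7 / 20 = 3.285 kip/in (vertical).
Torsion M = P·e = 65.7 × 6.5 = 427.05 kip·in.
Critical point at (x, y) = (2.25, 5) from centroid. f_tx = M·y/J = 7.97 kip/in; f_ty = M·x/J = 3.586 kip/in.
Resultant f_max = √[f_tx² + (f_v + f_ty)²] = √[7.97² + (3.285 + 3.586)²] = 10.52 kip/in.
Capacity per unit length: φr_n = 0.75 × 0.6 × 100 × (0.707 × 0.3125) = 9.942 kip/in.
10.52 > 9.942 → NOT adequate.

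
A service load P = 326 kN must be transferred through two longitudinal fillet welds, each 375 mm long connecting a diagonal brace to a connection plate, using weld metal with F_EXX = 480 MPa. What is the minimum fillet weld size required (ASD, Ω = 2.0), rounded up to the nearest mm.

w = 5 mm

Total weld length L = 750 mm.
Required throat t_e = P × Ω / (0.6 F_EXX × L) = 326 × 2.0 / (0.6 × 480 × 750 × 10⁻³) = 3.019 mm.
Required leg w = t_e / 0.707 = 4.269 mm → use 5 mm.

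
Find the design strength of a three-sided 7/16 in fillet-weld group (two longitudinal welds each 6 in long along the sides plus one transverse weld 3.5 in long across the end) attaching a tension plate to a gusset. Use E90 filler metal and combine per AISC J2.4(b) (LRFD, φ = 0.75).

φR_n ≈ 194 kips

E90XX → F_EXX = 90 ksi.
t_e = 0.707 × 0.4375 = 0.3093 in.
R_nwl = 0.6 × 90 × 0.3093 × 12 = 200.4 kips (longitudinal, 2 welds).
R_nwt = 0.6 × 90 × 0.3093 × 3.5 = 58.46 kips (transverse, base value).
(i) R_nwl + R_nwt = 258.9 kips; (ii) 0.85 R_nwl + 1.5 R_nwt = 258.1 kips.
R_n = max = 258.9 kips [governs: (i)]; φR_n = 194.2 kips.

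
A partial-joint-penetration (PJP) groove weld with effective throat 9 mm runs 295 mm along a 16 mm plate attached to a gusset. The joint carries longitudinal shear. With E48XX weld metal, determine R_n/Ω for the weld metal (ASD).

E48XX → F_EXX = 480 MPa.
Effective throat (given) t_e = 9 mm.
A_we = 9 × 295 = 2655 mm².
F_nw = 0.6 F_EXX = 288 MPa.
R_n/Ω = (288 × 2655) / 2.0 × 10⁻³ = 382.3 kN.

R_n/Ω ≈ 382 kN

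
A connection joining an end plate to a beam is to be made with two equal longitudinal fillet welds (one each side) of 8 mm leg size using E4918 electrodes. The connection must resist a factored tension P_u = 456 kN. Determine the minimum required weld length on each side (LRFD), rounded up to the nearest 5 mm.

E49XX → F_EXX = 490 MPa.
Throat t_e = 0.707 × 8 = 5.656 mm.
φr_n = 0.75 × 0.6 × 490 × 5.656 × 10⁻³ = 1.247 kN/mm.
L_req = P_u / φr_n = 456 / 1.247 = 365.6 mm total.
Per side: 365.6 / 2 = 182.8 mm.
Round up → use L = 185 mm on each side.

L = 185 mm on each side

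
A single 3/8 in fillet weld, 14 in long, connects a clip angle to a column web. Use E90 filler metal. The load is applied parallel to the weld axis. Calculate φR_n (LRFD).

E90XX → F_EXX = 90 ksi.
Effective throat t_e = 0.707 × 0.375 = 0.2651 in.
Total length L = 14 in; A_we = 0.2651 × 14 = 3.712 in².
F_nw = 0.6 F_EXX = 0.6 × 90 = 54 ksi.
φR_n = 0.75 × 54 × 3.712 = 150.3 kip.

φR_n ≈ 150 kip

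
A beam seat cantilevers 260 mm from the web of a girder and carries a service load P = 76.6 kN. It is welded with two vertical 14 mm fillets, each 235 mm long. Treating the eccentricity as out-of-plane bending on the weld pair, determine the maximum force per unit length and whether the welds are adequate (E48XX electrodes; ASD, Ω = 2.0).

f_max ≈ 1090 N/mm; adequate

E48XX → F_EXX = 480 MPa.
L_w = 2 × 235 = 470 mm; section modulus (unit throat) S = 2 × L²/6 = 18410 mm².
Direct shear f_v = P/L_w = 76.6×10³/470 = 163 N/mm.
Moment M = P × e = 76.6×10³ × 260 = 19916000 N·mm; bending f_b = M/S = 1082 N/mm.
f_max = √(f_v² + f_b²) = √(163² + 1082²) = 1094 N/mm.
r_n/Ω = (1/2.0) × 0.6 × 480 × (0.707 × 14) = 1425 N/mm → adequate.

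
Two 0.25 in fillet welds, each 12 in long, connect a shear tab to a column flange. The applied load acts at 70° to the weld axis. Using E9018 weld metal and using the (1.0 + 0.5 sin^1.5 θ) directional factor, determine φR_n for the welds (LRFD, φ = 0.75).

E90XX → F_EXX = 90 ksi.
t_e = 0.707 × 0.25 = 0.1767 in; A_we = 0.1767 × 24 = 4.242 in².
Directional factor: 1.0 + 0.5 sin^1.5(70°) = 1.455.
F_nw = 0.6 × 90 × 1.455 = 78.59 ksi.
φR_n = 0.75 × 78.59 × 4.242 = 250 kips.

φR_n ≈ 250 kips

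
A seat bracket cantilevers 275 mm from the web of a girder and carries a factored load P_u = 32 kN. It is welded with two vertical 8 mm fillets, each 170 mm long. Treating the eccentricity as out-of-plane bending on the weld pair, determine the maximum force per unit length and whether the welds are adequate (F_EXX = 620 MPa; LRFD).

L_w = 2 × 170 = 340 mm; section modulus (unit throat) S = 2 × L²/6 = 9633 mm².
Direct shear f_v = P/L_w = 32×10³/340 = 94.12 N/mm.
Moment M = P × e = 32×10³ × 275 = 8800000 N·mm; bending f_b = M/S = 913.5 N/mm.
f_max = √(f_v² + f_b²) = √(94.12² + 913.5²) = 918.3 N/mm.
φr_n = 0.75 × 0.6 × 620 × (0.707 × 8) = 1578 N/mm → adequate.

f_max ≈ 918 N/mm; adequate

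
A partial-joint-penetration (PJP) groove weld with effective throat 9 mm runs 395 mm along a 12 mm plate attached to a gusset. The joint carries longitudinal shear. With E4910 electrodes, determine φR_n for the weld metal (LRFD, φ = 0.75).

φR_n ≈ 784 kN

E49XX → F_EXX = 490 MPa.
Effective throat (given) t_e = 9 mm.
A_we = 9 × 395 = 3555 mm².
F_nw = 0.6 F_EXX = 294 MPa.
φR_n = 0.75 × 294 × 3555 × 10⁻³ = 783.9 kN.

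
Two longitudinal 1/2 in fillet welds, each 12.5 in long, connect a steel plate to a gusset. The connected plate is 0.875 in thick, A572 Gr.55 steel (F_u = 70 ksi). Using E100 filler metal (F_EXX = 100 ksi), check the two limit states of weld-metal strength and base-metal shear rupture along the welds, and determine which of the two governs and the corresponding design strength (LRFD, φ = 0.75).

t_e = 0.707 × 0.5 = 0.3535 in; L = 25 in.
Weld metal: φR_n = 0.75 × 0.6 × 100 × 0.3535 × 25 = 397.7 kip.
Base metal (shear rupture): φR_n = 0.75 × 0.6 × 70 × 0.875 × 25 = 689.1 kip.
Governing: weld metal.

φR_n ≈ 398 kip (weld metal governs)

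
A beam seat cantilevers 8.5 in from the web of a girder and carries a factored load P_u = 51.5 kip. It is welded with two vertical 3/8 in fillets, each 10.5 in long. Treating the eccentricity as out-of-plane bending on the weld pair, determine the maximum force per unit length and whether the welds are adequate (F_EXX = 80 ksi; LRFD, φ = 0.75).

f_max ≈ 12.2 kip/in; NOT adequate

L_w = 2 × 10.5 = 21 in; section modulus (unit throat) S = 2 × L²/6 = 36.75 in².
Direct shear f_v = P/L_w = 51.5/21 = 2.452 kip/in.
Moment M = P × e = 51.5 × 8.5 = 437.75 kip·in; bending f_b = M/S = 11.91 kip/in.
f_max = √(f_v² + f_b²) = √(2.452² + 11.91²) = 12.16 kip/in.
φr_n = 0.75 × 0.6 × 80 × (0.707 × 0.375) = 9.544 kip/in → NOT adequate.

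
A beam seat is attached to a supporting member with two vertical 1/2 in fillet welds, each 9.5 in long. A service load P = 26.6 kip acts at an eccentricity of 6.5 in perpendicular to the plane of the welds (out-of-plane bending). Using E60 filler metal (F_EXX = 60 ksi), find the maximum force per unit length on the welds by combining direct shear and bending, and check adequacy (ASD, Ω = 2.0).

f_max ≈ 5.92 kip/in; adequate

L_w = 2 × 9.5 = 19 in; section modulus (unit throat) S = 2 × L²/6 = 30.08 in².
Direct shear f_v = P/L_w = 26.6/19 = 1.4 kip/in.
Moment M = P × e = 26.6 × 6.5 = 172.9 kip·in; bending f_b = M/S = 5.747 kip/in.
f_max = √(f_v² + f_b²) = √(1.4² + 5.747²) = 5.915 kip/in.
r_n/Ω = (1/2.0) × 0.6 × 60 × (0.707 × 0.5) = 6.363 kip/in → adequate.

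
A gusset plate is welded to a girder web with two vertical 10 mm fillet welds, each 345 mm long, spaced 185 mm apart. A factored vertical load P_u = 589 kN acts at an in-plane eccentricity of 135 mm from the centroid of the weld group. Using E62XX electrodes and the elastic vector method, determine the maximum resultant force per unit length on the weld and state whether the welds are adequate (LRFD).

E62XX → F_EXX = 620 MPa.
Total weld length L_w = 690 mm. Treat welds as unit-width lines.
Polar moment about centroid: J = 2[d³/12 + d(b/2)²] = 2[345³/12 + 345×92.5²] = 12750000 mm³.
Direct shear f_v = P/L_w = 589×10³ / 690 = 853.6 N/mm (vertical).
Torsion M = P·e = 589×10³ × 135 = 79515000 N·mm.
Critical point at (x, y) = (92.5, 172.5) from centroid. f_tx = M·y/J = 1076 N/mm; f_ty = M·x/J = 577 N/mm.
Resultant f_max = √[f_tx² + (f_v + f_ty)²] = √[1076² + (853.6 + 577)²] = 1790 N/mm.
Capacity per unit length: φr_n = 0.75 × 0.6 × 620 × (0.707 × 10) = 1973 N/mm.
1790 ≤ 1973 → adequate.

f_max ≈ 1790 N/mm; adequate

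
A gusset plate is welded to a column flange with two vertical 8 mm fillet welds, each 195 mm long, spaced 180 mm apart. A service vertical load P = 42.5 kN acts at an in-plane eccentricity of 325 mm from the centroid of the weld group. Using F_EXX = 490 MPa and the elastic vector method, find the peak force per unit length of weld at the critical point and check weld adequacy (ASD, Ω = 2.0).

Total weld length L_w = 390 mm. Treat welds as unit-width lines.
Polar moment about centroid: J = 2[d³/12 + d(b/2)²] = 2[195³/12 + 195×90²] = 4395000 mm³.
Direct shear f_v = P/L_w = 42.5×10³ / 390 = 109 N/mm (vertical).
Torsion M = P·e = 42.5×10³ × 325 = 13812000 N·mm.
Critical point at (x, y) = (90, 97.5) from centroid. f_tx = M·y/J = 306.4 N/mm; f_ty = M·x/J = 282.9 N/mm.
Resultant f_max = √[f_tx² + (f_v + f_ty)²] = √[306.4² + (109 + 282.9)²] = 497.4 N/mm.
Capacity per unit length: r_n/Ω = (1/2.0) × 0.6 × 490 × (0.707 × 8) = 831.4 N/mm.
497.4 ≤ 831.4 → adequate.

f_max ≈ 497 N/mm; adequate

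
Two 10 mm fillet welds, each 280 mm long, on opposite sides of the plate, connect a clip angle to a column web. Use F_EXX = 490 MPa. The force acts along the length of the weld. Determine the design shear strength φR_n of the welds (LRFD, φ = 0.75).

Effective throat t_e = 0.707 × 10 = 7.07 mm.
Total length L = 560 mm; A_we = 7.07 × 560 = 3959 mm².
F_nw = 0.6 F_EXX = 0.6 × 490 = 294 MPa.
φR_n = 0.75 × 294 × 3959 × 10⁻³ = 873 kN.

φR_n ≈ 873 kN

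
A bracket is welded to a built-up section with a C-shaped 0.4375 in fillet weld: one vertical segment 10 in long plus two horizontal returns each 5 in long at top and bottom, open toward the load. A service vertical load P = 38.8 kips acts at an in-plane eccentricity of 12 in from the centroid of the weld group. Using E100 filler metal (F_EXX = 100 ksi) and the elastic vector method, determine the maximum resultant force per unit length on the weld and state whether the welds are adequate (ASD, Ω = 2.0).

Total weld length L_w = 20 in. Treat welds as unit-width lines.
Centroid: x̄ = 2×5×2.5 / 20 = 1.25 in from the vertical weld.
Polar moment about centroid: J = I_x + I_y = [10³/12 + 2×5×5²] + [10×1.25² + 2(5³/12 + 5×1.25²)] = 385.4 in³.
Direct shear f_v = P/L_w = 38.8 / 20 = 1.94 kip/in (vertical).
Torsion M = P·e = 38.8 × 12 = 465.6 kip·in.
Critical point at (x, y) = (3.75, 5) from centroid. f_tx = M·y/J = 6.04 kip/in; f_ty = M·x/J = 4.53 kip/in.
Resultant f_max = √[f_tx² + (f_v + f_ty)²] = √[6.04² + (1.94 + 4.53)²] = 8.851 kip/in.
Capacity per unit length: r_n/Ω = (1/2.0) × 0.6 × 100 × (0.707 × 0.4375) = 9.279 kip/in.
8.851 ≤ 9.279 → adequate.

f_max ≈ 8.85 kip/in; adequate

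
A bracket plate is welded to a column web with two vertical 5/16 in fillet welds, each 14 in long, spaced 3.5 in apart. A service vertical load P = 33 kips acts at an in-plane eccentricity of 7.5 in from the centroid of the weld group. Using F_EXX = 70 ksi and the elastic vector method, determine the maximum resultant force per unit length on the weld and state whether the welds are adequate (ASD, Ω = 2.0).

Total weld length L_w = 28 in. Treat welds as unit-width lines.
Polar moment about centroid: J = 2[d³/12 + d(b/2)²] = 2[14³/12 + 14×1.75²] = 543.1 in³.
Direct shear f_v = P/L_w = 33 / 28 = 1.179 kip/in (vertical).
Torsion M = P·e = 33 × 7.5 = 247.5 kip·in.
Critical point at (x, y) = (1.75, 7) from centroid. f_tx = M·y/J = 3.19 kip/in; f_ty = M·x/J = 0.7975 kip/in.
Resultant f_max = √[f_tx² + (f_v + f_ty)²] = √[3.19² + (1.179 + 0.7975)²] = 3.753 kip/in.
Capacity per unit length: r_n/Ω = (1/2.0) × 0.6 × 70 × (0.707 × 0.3125) = 4.64 kip/in.
3.753 ≤ 4.64 → adequate.

f_max ≈ 3.75 kip/in; adequate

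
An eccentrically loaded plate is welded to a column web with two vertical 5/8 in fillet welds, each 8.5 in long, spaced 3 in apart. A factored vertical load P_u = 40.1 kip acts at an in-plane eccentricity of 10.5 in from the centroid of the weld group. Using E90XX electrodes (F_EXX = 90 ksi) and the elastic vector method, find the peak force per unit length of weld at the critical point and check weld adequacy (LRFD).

Total weld length L_w = 17 in. Treat welds as unit-width lines.
Polar moment about centroid: J = 2[d³/12 + d(b/2)²] = 2[8.5³/12 + 8.5×1.5²] = 140.6 in³.
Direct shear f_v = P/L_w = 40.1 / 17 = 2.359 kip/in (vertical).
Torsion M = P·e = 40.1 × 10.5 = 421.05 kip·in.
Critical point at (x, y) = (1.5, 4.25) from centroid. f_tx = M·y/J = 12.73 kip/in; f_ty = M·x/J = 4.492 kip/in.
Resultant f_max = √[f_tx² + (f_v + f_ty)²] = √[12.73² + (2.359 + 4.492)²] = 14.45 kip/in.
Capacity per unit length: φr_n = 0.75 × 0.6 × 90 × (0.707 × 0.625) = 17.9 kip/in.
14.45 ≤ 17.9 → adequate.

f_max ≈ 14.5 kip/in; adequate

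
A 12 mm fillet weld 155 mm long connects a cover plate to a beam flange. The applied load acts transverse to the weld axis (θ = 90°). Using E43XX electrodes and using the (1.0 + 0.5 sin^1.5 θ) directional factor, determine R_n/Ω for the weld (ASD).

R_n/Ω ≈ 254 kN

E43XX → F_EXX = 430 MPa.
t_e = 0.707 × 12 = 8.484 mm; A_we = 8.484 × 155 = 1315 mm².
Directional factor: 1.0 + 0.5 sin^1.5(90°) = 1.5.
F_nw = 0.6 × 430 × 1.5 = 387 MPa.
R_n/Ω = (387 × 1315) / 2.0 × 10⁻³ = 254.5 kN.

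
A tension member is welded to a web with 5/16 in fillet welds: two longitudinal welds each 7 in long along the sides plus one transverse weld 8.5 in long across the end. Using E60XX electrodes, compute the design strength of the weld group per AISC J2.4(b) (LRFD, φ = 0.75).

E60XX → F_EXX = 60 ksi.
t_e = 0.707 × 0.3125 = 0.2209 in.
R_nwl = 0.6 × 60 × 0.2209 × 14 = 111.4 kip (longitudinal, 2 welds).
R_nwt = 0.6 × 60 × 0.2209 × 8.5 = 67.61 kip (transverse, base value).
(i) R_nwl + R_nwt = 179 kip; (ii) 0.85 R_nwl + 1.5 R_nwt = 196.1 kip.
R_n = max = 196.1 kip [governs: (ii)]; φR_n = 147 kip.

φR_n ≈ 147 kip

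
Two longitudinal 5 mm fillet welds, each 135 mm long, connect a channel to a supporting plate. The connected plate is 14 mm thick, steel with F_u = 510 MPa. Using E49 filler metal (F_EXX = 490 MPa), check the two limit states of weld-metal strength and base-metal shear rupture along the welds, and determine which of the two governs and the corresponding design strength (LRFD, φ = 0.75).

φR_n ≈ 210 kN (weld metal governs)

t_e = 0.707 × 5 = 3.535 mm; L = 270 mm.
Weld metal: φR_n = 0.75 × 0.6 × 490 × 3.535 × 270 × 10⁻³ = 210.5 kN.
Base metal (shear rupture): φR_n = 0.75 × 0.6 × 510 × 14 × 270 × 10⁻³ = 867.5 kN.
Governing: weld metal.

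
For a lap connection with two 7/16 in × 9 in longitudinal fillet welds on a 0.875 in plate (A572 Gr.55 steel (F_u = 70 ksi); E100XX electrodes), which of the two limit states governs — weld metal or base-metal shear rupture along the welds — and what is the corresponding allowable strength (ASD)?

R_n/Ω ≈ 167 kip (weld metal governs)

E100XX → F_EXX = 100 ksi.
t_e = 0.707 × 0.4375 = 0.3093 in; L = 18 in.
Weld metal: R_n/Ω = (1/2.0) × 0.6 × 100 × 0.3093 × 18 = 167 kip.
Base metal (shear rupture): R_n/Ω = (1/2.0) × 0.6 × 70 × 0.875 × 18 = 330.8 kip.
Governing: weld metal.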